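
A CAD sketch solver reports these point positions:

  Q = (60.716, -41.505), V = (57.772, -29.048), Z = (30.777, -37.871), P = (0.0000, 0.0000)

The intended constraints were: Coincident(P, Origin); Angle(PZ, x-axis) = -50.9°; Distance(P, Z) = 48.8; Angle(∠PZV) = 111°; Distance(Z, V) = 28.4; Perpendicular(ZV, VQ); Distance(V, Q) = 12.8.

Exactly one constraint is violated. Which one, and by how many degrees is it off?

Perpendicular(ZV, VQ) — off by 4.80°.

P = (0.00, 0.00) ✓; PZ at -50.90° ✓; |PZ| = 48.80 ✓; ∠PZV = 111.0° ✓; |ZV| = 28.40 ✓; ∠(ZV, VQ) = 94.80° ✗; |VQ| = 12.80 ✓.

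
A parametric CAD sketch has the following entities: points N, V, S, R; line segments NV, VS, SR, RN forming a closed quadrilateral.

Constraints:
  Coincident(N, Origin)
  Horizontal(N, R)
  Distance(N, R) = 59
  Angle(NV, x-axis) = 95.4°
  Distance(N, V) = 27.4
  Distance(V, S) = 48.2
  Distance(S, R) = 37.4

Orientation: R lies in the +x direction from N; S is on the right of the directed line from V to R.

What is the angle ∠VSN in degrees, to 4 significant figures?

28.16°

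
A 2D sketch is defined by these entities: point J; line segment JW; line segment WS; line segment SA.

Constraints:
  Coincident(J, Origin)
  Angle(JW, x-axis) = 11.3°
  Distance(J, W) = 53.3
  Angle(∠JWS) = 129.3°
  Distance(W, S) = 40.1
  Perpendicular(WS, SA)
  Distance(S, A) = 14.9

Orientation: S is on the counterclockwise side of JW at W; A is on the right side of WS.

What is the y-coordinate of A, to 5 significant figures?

38.855

J is at the origin; JW runs at 11.3° with length 53.3, so W = 53.3·(cos 11.3°, sin 11.3°) = (52.267, 10.444). ∠JWS = 129.3°, so WS runs at 11.3° + (180° − 129.3°) = 62.000° from the x-axis; with |WS| = 40.1, S = W + 40.1·(cos 62.000°, sin 62.000°) = (71.093, 45.850). WS ⟂ SA; with |SA| = 14.9 on the right of WS, A = S + 14.9·(0.88295, -0.46947) = (84.248, 38.855). So A.y = 38.855.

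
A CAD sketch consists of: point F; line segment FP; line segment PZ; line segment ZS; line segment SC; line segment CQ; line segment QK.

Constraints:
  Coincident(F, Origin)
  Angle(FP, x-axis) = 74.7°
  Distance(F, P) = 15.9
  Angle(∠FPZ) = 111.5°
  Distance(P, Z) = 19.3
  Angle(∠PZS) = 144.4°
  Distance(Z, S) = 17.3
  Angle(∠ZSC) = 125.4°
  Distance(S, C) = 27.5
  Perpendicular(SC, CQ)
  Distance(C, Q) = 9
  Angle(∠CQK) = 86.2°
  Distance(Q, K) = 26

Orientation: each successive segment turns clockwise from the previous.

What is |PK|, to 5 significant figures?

28.548

F is at the origin; FP runs at 74.7° with length 15.9, so P = (4.1956, 15.336). ∠FPZ = 111.5° gives PZ at 6.2000° from the x-axis; with |PZ| = 19.3, Z = (23.383, 17.421). ∠PZS = 144.4° gives ZS at -29.400° from the x-axis; with |ZS| = 17.3, S = (38.455, 8.9282). ∠ZSC = 125.4° gives SC at -84.000° from the x-axis; with |SC| = 27.5, C = (41.329, -18.421). SC ⟂ CQ, so CQ runs at -174.00°; with |CQ| = 9.0, Q = (32.379, -19.362). ∠CQK = 86.2° gives QK at 92.200° from the x-axis; with |QK| = 26.0, K = (31.380, 6.6189). Then |PK| = |K − P| = 28.548.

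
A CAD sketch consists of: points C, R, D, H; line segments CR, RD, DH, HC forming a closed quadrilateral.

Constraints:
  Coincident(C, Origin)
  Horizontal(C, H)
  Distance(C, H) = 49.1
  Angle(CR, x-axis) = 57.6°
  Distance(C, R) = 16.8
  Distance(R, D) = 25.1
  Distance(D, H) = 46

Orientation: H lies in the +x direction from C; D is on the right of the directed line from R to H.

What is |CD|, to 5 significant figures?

11.324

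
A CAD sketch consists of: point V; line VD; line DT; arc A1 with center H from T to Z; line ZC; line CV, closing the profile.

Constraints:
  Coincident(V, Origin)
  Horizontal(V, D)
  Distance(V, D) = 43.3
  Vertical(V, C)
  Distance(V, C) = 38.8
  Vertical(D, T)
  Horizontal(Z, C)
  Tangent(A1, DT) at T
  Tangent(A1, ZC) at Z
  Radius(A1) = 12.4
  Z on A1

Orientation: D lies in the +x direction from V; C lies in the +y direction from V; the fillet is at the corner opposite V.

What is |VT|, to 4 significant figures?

50.71

V is at the origin; VD is horizontal with |VD| = 43.3 and D on the +x side, so D = (43.30, 0.000). V and C share the same x with |VC| = 38.8 and C on the +y side, so C = (0.000, 38.80). The virtual corner opposite V is at (43.30, 38.80). A1 meets DT tangentially, so HT is at right angles to DT and A1 meets ZC tangentially, so HZ is at right angles to ZC, with radius 12.4, so the center H sits 12.4 in from both sides at H = (30.90, 26.40). That places the tangent points at T = (43.30, 26.40) on DT and Z = (30.90, 38.80) on ZC. Then |VT| = |T − V| = 50.71.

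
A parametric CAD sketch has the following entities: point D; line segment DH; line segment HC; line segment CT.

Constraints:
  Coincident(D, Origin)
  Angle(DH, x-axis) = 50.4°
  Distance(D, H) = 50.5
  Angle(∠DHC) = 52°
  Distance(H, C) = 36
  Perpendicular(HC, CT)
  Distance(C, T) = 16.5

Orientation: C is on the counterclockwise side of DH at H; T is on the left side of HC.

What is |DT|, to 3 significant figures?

23.8

∠DHC = 52.0°, so HC runs at 50.4° + (180° − 52.0°) = 178° from the x-axis; with |HC| = 36.0, C = H + 36.0·(cos 178°, sin 178°) = (-3.80, 39.9). HC ⟂ CT; with |CT| = 16.5 on the left of HC, T = C + 16.5·(-0.0279, -1.00) = (-4.26, 23.4). Then |DT| = |T − D| = 23.8.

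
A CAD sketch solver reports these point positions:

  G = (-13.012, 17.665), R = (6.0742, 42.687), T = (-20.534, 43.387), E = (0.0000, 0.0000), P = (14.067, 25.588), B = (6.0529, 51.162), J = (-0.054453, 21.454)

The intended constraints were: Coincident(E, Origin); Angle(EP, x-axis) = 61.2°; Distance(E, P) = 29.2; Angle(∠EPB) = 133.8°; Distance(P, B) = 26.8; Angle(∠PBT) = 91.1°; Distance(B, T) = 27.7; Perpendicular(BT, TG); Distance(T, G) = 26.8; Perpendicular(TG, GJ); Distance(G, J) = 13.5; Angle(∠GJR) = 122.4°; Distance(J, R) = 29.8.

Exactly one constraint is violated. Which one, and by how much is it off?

Distance(J, R) = 29.8 — off by 7.70.

E = (0.00, 0.00) ✓; EP at 61.20° ✓; |EP| = 29.20 ✓; ∠EPB = 133.8° ✓; |PB| = 26.80 ✓; ∠PBT = 91.10° ✓; |BT| = 27.70 ✓; ∠(BT, TG) = 90.00° ✓; |TG| = 26.80 ✓; ∠(TG, GJ) = 90.00° ✓; |GJ| = 13.50 ✓; ∠GJR = 122.4° ✓; |JR| = 22.10 ✗.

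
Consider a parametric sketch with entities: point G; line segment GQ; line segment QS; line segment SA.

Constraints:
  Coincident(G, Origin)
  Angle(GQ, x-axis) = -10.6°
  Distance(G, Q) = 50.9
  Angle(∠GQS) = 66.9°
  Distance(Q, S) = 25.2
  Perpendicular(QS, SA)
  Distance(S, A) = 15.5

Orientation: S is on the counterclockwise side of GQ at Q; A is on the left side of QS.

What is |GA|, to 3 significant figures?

31.8

∠GQS = 66.9°, so QS runs at -10.6° + (180° − 66.9°) = 102° from the x-axis; with |QS| = 25.2, S = Q + 25.2·(cos 102°, sin 102°) = (44.6, 15.2). The perpendicularity gives SA at right angles to QS; with |SA| = 15.5 on the left of QS, A = S + 15.5·(-0.976, -0.216) = (29.4, 11.9). Then |GA| = |A − G| = 31.8.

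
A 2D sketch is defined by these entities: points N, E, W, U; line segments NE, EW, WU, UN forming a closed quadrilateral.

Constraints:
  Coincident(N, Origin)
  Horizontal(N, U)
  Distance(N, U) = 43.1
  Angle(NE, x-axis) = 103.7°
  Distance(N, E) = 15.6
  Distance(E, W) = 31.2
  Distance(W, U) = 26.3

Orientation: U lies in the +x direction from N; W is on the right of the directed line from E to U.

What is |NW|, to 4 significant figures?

19.33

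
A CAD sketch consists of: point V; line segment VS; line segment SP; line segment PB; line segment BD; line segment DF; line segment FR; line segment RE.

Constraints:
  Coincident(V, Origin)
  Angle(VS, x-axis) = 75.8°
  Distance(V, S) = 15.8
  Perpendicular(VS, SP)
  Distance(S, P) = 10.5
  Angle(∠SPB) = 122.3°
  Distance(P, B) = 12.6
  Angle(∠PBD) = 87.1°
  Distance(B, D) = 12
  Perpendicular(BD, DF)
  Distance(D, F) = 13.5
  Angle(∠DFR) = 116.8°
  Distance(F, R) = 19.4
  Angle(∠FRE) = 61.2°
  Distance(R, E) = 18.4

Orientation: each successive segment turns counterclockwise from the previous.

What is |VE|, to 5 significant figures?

22.216

∠DFR = 116.8° gives FR at 109.60° from the x-axis; with |FR| = 19.4, R = (-3.9509, 28.996). ∠FRE = 61.2° gives RE at -131.60° from the x-axis; with |RE| = 18.4, E = (-16.167, 15.237). Then |VE| = |E − V| = 22.216.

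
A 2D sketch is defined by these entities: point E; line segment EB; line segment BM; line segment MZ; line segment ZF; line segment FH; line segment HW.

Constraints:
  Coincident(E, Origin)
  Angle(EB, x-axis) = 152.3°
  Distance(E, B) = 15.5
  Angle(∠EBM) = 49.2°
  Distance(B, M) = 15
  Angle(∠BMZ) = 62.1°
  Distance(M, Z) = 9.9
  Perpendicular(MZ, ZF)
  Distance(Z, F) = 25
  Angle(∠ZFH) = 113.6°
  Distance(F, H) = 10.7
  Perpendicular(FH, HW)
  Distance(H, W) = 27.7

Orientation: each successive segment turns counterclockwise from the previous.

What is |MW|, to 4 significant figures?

11.67

E is at the origin; EB runs at 152.3° with length 15.5, so B = (-13.72, 7.205). ∠EBM = 49.2° gives BM at -76.90° from the x-axis; with |BM| = 15.0, M = (-10.32, -7.405). ∠BMZ = 62.1° gives MZ at 41.00° from the x-axis; with |MZ| = 9.9, Z = (-2.852, -0.9096). MZ ⟂ ZF, so ZF runs at 131.0°; with |ZF| = 25.0, F = (-19.25, 17.96). ∠ZFH = 113.6° gives FH at -162.6° from the x-axis; with |FH| = 10.7, H = (-29.46, 14.76). FH is perpendicular to HW, so HW runs at -72.60°; with |HW| = 27.7, W = (-21.18, -11.67). Then |MW| = |W − M| = 11.67.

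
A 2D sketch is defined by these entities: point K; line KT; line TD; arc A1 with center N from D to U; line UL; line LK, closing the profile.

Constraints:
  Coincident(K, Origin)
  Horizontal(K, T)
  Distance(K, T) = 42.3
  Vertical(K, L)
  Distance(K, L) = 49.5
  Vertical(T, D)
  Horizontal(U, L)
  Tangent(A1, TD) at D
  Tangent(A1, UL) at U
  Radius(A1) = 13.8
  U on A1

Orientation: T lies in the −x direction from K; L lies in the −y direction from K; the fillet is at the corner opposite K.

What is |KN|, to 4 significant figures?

45.68

KL is vertical with |KL| = 49.5 and L on the −y side, so L = (0.000, -49.50). The virtual corner opposite K is at (-42.30, -49.50). The tangent condition forces ND to be normal to TD and tangency of A1 to UL means the radius NU is perpendicular to UL, with radius 13.8, so the center N sits 13.8 in from both sides at N = (-28.50, -35.70). Then |KN| = |N − K| = 45.68.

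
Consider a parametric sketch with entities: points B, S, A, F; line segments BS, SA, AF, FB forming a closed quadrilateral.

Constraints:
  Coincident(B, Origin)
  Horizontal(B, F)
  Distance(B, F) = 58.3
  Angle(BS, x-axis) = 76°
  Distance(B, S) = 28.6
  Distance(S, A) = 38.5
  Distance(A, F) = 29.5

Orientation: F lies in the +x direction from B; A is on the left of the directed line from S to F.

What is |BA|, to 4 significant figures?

52.58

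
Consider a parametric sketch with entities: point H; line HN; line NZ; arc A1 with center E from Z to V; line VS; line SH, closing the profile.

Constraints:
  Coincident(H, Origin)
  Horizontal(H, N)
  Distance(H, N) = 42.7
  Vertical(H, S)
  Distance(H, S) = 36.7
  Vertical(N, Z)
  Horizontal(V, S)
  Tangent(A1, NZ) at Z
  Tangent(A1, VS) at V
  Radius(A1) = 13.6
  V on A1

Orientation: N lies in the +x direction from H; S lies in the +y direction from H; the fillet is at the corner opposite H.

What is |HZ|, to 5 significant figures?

48.548

The virtual corner opposite H is at (42.700, 36.700). Since A1 is tangent to NZ there, EZ ⟂ NZ and tangency of A1 to VS means the radius EV is perpendicular to VS, with radius 13.6, so the center E sits 13.6 in from both sides at E = (29.100, 23.100). That places the tangent points at Z = (42.700, 23.100) on NZ and V = (29.100, 36.700) on VS. Then |HZ| = |Z − H| = 48.548.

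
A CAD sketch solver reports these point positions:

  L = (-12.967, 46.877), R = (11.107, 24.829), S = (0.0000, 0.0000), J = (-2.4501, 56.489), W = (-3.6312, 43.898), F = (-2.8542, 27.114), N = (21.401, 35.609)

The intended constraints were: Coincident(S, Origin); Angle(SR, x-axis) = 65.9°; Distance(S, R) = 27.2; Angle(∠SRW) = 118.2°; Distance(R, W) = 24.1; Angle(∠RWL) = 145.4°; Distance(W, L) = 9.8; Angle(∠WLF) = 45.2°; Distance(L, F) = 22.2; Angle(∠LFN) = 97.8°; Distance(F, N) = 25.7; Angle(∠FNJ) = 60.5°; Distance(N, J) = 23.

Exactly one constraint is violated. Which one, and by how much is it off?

Distance(N, J) = 23 — off by 8.70.

S = (0.00, 0.00) ✓; SR at 65.90° ✓; |SR| = 27.20 ✓; ∠SRW = 118.2° ✓; |RW| = 24.10 ✓; ∠RWL = 145.4° ✓; |WL| = 9.800 ✓; ∠WLF = 45.20° ✓; |LF| = 22.20 ✓; ∠LFN = 97.80° ✓; |FN| = 25.70 ✓; ∠FNJ = 60.50° ✓; |NJ| = 31.70 ✗.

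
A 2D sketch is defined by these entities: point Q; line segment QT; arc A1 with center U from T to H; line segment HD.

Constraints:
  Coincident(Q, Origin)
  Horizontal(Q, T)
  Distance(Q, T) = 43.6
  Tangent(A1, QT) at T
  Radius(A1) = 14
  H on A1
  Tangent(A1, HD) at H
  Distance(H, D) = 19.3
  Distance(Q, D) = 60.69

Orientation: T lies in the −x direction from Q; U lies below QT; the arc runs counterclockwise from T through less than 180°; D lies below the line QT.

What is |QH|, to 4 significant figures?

59.68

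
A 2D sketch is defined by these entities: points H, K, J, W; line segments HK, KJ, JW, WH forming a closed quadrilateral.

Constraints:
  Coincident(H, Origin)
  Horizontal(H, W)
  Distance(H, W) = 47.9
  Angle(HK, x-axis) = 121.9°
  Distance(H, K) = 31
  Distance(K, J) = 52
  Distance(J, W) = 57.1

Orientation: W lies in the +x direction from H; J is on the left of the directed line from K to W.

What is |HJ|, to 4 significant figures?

60.36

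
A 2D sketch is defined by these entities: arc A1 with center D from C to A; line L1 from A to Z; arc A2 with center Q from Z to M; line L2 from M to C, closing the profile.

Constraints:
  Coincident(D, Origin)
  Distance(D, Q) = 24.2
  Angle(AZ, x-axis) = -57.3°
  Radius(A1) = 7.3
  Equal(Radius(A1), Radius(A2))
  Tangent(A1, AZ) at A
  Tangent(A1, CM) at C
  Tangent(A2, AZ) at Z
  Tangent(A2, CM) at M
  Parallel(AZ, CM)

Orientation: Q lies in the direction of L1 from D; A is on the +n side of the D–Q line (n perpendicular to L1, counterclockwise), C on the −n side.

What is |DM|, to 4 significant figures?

25.28

The slot axis is L1's direction at -57.3°, so u = (cos -57.3°, sin -57.3°) = (0.5402, -0.8415) and n = (−sin -57.3°, cos -57.3°) = (0.8415, 0.5402). D is at the origin and Q lies 24.2 along u from D, so Q = 24.2·u = (13.07, -20.36). Tangency of A1 to both parallel lines with radius 7.3 puts A and C at D ± 7.3·n: A = (6.143, 3.944), C = (-6.143, -3.944). Equal radii place Z and M the same way about Q: Z = Q + 7.3·n = (19.22, -16.42), M = Q − 7.3·n = (6.931, -24.31). Then |DM| = |M − D| = 25.28.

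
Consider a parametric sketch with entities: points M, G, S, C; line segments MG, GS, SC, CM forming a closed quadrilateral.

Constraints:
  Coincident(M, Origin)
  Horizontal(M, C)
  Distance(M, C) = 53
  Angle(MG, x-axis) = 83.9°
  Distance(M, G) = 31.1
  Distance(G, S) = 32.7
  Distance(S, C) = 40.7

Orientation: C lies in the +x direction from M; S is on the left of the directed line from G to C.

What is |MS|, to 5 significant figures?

51.076

M is at the origin; MC is horizontal with |MC| = 53.0 and C in +x, so C = (53.0, 0). MG runs at 83.9° with |MG| = 31.1, so G = (3.3048, 30.924). S is determined by |GS| = 32.7 and |SC| = 40.7 together: it lies at the intersection of circle(G, 32.7) and circle(C, 40.7). With |GC| = 58.531, the foot of the radical line on GC is 24.249 from G and the perpendicular offset is √(32.7² − 24.249²) = 21.937. Taking the left-of-GC solution: S = (35.484, 36.738).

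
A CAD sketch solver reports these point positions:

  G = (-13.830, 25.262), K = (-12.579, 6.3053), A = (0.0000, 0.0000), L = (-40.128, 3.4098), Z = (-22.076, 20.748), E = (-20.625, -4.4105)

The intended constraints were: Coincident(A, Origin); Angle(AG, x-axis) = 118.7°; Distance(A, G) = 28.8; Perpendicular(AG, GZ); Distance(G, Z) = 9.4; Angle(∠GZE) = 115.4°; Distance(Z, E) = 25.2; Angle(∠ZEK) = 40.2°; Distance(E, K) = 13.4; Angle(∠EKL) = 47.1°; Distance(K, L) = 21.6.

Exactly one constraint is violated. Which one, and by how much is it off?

Distance(K, L) = 21.6 — off by 6.10.

A = (0.00, 0.00) ✓; AG at 118.7° ✓; |AG| = 28.80 ✓; ∠(AG, GZ) = 90.00° ✓; |GZ| = 9.401 ✓; ∠GZE = 115.4° ✓; |ZE| = 25.20 ✓; ∠ZEK = 40.20° ✓; |EK| = 13.40 ✓; ∠EKL = 47.10° ✓; |KL| = 27.70 ✗.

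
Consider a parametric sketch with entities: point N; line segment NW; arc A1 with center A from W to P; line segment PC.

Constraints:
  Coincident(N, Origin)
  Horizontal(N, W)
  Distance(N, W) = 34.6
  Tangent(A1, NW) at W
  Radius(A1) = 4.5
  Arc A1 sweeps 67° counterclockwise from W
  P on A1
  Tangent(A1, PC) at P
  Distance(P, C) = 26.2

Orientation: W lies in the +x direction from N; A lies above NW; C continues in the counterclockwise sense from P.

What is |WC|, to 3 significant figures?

30.5

N is at the origin; NW is horizontal with |NW| = 34.6 and W on the +x side, so W = (34.6, 0.00). Since A1 is tangent to NW there, AW ⟂ NW, so A = W + (0, 4.5) = (34.6, 4.50). On A1, W sits at bearing -90° from A; a 67° counterclockwise sweep puts P at bearing -23°, so P = A + 4.5·(cos -23°, sin -23°) = (38.7, 2.74). Since A1 is tangent to PC there, AP ⟂ PC, so PC runs along (−sin -23°, cos -23°); with |PC| = 26.2, C = (49.0, 26.9). Then |WC| = |C − W| = 30.5.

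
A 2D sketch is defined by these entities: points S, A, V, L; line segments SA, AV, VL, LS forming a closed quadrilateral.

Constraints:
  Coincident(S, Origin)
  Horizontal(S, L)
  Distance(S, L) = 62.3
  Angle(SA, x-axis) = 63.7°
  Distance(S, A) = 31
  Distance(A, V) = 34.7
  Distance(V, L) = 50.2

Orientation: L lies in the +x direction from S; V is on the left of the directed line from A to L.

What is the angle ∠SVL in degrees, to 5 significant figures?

65.429°

S is at the origin; SL is horizontal with |SL| = 62.3 and L in +x, so L = (62.3, 0). SA runs at 63.7° with |SA| = 31.0, so A = (13.735, 27.791). V is determined by |AV| = 34.7 and |VL| = 50.2 together: it lies at the intersection of circle(A, 34.7) and circle(L, 50.2). With |AL| = 55.954, the foot of the radical line on AL is 16.218 from A and the perpendicular offset is √(34.7² − 16.218²) = 30.677. Taking the left-of-AL solution: V = (43.048, 46.362).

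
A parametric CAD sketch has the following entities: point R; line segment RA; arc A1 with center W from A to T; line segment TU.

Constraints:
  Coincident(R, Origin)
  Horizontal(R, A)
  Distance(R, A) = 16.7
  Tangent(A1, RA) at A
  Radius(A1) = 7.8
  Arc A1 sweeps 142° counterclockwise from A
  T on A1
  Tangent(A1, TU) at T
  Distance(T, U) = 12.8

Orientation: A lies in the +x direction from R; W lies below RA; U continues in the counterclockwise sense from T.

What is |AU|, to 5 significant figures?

22.458

On A1, A sits at bearing 90° from W; a 142° counterclockwise sweep puts T at bearing 232°, so T = W + 7.8·(cos 232°, sin 232°) = (11.898, -13.946). The tangent condition forces WT to be normal to TU, so TU runs along (−sin 232°, cos 232°); with |TU| = 12.8, U = (21.984, -21.827). Then |AU| = |U − A| = 22.458.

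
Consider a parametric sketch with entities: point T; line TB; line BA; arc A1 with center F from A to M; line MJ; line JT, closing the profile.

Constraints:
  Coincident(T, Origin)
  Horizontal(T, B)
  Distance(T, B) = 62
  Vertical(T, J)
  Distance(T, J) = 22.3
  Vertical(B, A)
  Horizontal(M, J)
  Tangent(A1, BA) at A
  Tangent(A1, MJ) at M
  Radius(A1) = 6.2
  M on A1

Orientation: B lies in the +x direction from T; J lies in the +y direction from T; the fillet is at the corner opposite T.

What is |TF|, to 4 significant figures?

58.08

T is at the origin; T and B share the same y with |TB| = 62.0 and B on the +x side, so B = (62.00, 0.000). TJ is vertical with |TJ| = 22.3 and J on the +y side, so J = (0.000, 22.30). The virtual corner opposite T is at (62.00, 22.30). Tangency of A1 to BA means the radius FA is perpendicular to BA and tangency of A1 to MJ means the radius FM is perpendicular to MJ, with radius 6.2, so the center F sits 6.2 in from both sides at F = (55.80, 16.10). Then |TF| = |F − T| = 58.08.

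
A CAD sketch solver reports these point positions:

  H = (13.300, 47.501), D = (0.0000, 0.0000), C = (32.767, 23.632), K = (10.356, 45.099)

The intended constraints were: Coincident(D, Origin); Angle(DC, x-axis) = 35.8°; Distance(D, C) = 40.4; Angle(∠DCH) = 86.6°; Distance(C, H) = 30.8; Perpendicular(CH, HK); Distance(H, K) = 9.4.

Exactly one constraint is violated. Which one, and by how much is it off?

Distance(H, K) = 9.4 — off by 5.60.

D = (0.00, 0.00) ✓; DC at 35.80° ✓; |DC| = 40.40 ✓; ∠DCH = 86.60° ✓; |CH| = 30.80 ✓; ∠(CH, HK) = 90.01° ✓; |HK| = 3.800 ✗.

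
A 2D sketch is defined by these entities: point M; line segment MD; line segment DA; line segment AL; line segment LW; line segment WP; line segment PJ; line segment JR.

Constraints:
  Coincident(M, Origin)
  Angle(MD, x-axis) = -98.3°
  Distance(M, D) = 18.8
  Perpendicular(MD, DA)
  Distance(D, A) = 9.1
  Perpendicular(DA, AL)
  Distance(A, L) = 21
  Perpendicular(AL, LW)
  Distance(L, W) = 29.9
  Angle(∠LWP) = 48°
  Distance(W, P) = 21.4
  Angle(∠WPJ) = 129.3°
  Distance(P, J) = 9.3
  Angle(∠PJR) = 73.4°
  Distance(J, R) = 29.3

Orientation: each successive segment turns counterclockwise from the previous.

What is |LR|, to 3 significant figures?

20.1

M is at the origin; MD runs at -98.3° with length 18.8, so D = (-2.71, -18.6). The perpendicularity gives DA at right angles to MD, so DA runs at -8.30°; with |DA| = 9.1, A = (6.29, -19.9). DA is perpendicular to AL, so AL runs at 81.7°; with |AL| = 21.0, L = (9.32, 0.863). The perpendicularity gives LW at right angles to AL, so LW runs at 172°; with |LW| = 29.9, W = (-20.3, 5.18). ∠LWP = 48.0° gives WP at -56.3° from the x-axis; with |WP| = 21.4, P = (-8.39, -12.6). ∠WPJ = 129.3° gives PJ at -5.60° from the x-axis; with |PJ| = 9.3, J = (0.865, -13.5). ∠PJR = 73.4° gives JR at 101° from the x-axis; with |JR| = 29.3, R = (-4.73, 15.2). Then |LR| = |R − L| = 20.1.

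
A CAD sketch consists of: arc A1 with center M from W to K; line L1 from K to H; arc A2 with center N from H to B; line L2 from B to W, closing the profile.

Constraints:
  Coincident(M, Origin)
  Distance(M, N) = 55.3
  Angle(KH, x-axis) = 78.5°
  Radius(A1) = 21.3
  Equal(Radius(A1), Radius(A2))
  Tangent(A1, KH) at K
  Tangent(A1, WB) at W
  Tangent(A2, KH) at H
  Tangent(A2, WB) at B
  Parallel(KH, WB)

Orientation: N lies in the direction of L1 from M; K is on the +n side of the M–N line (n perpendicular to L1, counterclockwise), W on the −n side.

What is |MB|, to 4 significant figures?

59.26

The slot axis is L1's direction at 78.5°, so u = (cos 78.5°, sin 78.5°) = (0.1994, 0.9799) and n = (−sin 78.5°, cos 78.5°) = (-0.9799, 0.1994). M is at the origin and N lies 55.3 along u from M, so N = 55.3·u = (11.03, 54.19). Tangency of A1 to both parallel lines with radius 21.3 puts K and W at M ± 21.3·n: K = (-20.87, 4.247), W = (20.87, -4.247). Equal radii place H and B the same way about N: H = N + 21.3·n = (-9.847, 58.44), B = N − 21.3·n = (31.90, 49.94). Then |MB| = |B − M| = 59.26.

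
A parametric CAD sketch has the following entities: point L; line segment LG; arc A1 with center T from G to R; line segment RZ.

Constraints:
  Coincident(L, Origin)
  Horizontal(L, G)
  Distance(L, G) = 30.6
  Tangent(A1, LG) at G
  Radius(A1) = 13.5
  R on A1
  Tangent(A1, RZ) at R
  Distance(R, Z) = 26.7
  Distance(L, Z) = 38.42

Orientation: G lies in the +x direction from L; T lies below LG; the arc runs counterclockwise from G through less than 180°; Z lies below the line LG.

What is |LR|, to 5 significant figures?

20.375

Checks: |TG| = 13.50 ✓; |TR| = 13.50 ✓; ∠(TR, RZ) = 90.00° ✓; |RZ| = 26.70 ✓; |LZ| = 38.42 ✓.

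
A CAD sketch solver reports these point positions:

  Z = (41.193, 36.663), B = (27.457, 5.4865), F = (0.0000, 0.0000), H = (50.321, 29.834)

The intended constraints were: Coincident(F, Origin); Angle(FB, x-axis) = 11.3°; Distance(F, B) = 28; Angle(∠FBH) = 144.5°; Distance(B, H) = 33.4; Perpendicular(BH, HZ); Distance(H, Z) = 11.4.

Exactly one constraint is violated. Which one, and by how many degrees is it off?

Perpendicular(BH, HZ) — off by 6.40°.

F = (0.00, 0.00) ✓; FB at 11.30° ✓; |FB| = 28.00 ✓; ∠FBH = 144.5° ✓; |BH| = 33.40 ✓; ∠(BH, HZ) = 96.40° ✗; |HZ| = 11.40 ✓.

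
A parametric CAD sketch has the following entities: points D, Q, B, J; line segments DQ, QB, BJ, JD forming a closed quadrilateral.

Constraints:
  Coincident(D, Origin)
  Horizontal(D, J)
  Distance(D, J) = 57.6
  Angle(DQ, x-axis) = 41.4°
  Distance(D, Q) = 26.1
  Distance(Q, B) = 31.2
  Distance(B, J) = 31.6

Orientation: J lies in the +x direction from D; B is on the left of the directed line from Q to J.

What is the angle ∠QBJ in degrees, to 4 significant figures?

83.35°

Checks: |QB| = 31.20 ✓; |BJ| = 31.60 ✓.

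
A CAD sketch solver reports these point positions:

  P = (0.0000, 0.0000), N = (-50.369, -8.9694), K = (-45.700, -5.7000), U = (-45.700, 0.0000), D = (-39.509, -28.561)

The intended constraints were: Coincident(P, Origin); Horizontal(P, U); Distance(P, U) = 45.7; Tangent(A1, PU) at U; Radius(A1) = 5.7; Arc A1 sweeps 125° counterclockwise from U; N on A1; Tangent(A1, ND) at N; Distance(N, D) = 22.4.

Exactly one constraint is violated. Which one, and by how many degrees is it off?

Tangent(A1, ND) at N — off by 6.00°.

P = (0.00, 0.00) ✓; P.y = 0.00, U.y = 0.00 ✓; |PU| = 45.70 ✓; ∠(KU, UP) = 90.00° ✓; |KU| = 5.700 ✓; bearing(K→N) − bearing(K→U) = 125.0° ✓; |KN| = 5.700 ✓; ∠(KN, ND) = 96.00° ✗; |ND| = 22.40 ✓.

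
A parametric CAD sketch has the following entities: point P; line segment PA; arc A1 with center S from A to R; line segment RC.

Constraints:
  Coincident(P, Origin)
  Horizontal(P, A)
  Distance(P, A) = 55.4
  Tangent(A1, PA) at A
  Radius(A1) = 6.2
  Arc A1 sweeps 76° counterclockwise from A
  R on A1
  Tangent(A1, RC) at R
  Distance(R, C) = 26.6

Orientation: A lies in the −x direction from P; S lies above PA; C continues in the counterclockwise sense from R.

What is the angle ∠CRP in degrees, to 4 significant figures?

81.44°

P is at the origin; P and A share the same y with |PA| = 55.4 and A on the −x side, so A = (-55.40, 0.000). A1 meets PA tangentially, so SA is at right angles to PA, so S = A + (0, 6.2) = (-55.40, 6.200). On A1, A sits at bearing -90° from S; a 76° counterclockwise sweep puts R at bearing -14°, so R = S + 6.2·(cos -14°, sin -14°) = (-49.38, 4.700). A1 meets RC tangentially, so SR is at right angles to RC, so RC runs along (−sin -14°, cos -14°); with |RC| = 26.6, C = (-42.95, 30.51). Then cos ∠CRP = RC·RP / (|RC||RP|), giving 81.44°.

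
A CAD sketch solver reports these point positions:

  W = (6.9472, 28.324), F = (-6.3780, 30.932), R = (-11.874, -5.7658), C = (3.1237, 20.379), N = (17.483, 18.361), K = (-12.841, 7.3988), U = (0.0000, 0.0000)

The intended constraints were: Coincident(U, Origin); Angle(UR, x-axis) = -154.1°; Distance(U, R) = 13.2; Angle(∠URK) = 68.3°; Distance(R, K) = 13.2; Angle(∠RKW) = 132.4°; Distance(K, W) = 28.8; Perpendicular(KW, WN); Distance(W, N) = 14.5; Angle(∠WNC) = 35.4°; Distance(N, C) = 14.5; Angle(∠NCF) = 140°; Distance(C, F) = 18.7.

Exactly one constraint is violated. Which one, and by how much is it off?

Distance(C, F) = 18.7 — off by 4.50.

U = (0.00, 0.00) ✓; UR at -154.1° ✓; |UR| = 13.20 ✓; ∠URK = 68.30° ✓; |RK| = 13.20 ✓; ∠RKW = 132.4° ✓; |KW| = 28.80 ✓; ∠(KW, WN) = 90.00° ✓; |WN| = 14.50 ✓; ∠WNC = 35.40° ✓; |NC| = 14.50 ✓; ∠NCF = 140.0° ✓; |CF| = 14.20 ✗.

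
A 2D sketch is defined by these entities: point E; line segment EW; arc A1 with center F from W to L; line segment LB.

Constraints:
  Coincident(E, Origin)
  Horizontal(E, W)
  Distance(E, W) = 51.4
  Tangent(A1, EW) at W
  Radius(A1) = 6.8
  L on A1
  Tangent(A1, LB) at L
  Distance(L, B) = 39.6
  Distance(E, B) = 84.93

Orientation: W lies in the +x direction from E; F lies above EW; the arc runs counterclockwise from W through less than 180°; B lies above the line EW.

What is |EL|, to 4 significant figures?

57.58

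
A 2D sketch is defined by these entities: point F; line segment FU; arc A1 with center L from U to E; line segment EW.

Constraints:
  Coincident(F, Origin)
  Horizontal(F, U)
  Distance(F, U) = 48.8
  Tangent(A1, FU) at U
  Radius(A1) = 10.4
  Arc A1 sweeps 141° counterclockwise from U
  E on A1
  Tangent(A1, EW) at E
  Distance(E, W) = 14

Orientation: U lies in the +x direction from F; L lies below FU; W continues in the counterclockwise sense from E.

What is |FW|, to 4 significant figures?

59.73

F is at the origin; F and U share the same y with |FU| = 48.8 and U on the +x side, so U = (48.80, 0.000). A1 meets FU tangentially, so LU is at right angles to FU, so L = U + (0, -10.4) = (48.80, -10.40). On A1, U sits at bearing 90° from L; a 141° counterclockwise sweep puts E at bearing 231°, so E = L + 10.4·(cos 231°, sin 231°) = (42.26, -18.48). The tangent condition forces LE to be normal to EW, so EW runs along (−sin 231°, cos 231°); with |EW| = 14.0, W = (53.14, -27.29). Then |FW| = |W − F| = 59.73.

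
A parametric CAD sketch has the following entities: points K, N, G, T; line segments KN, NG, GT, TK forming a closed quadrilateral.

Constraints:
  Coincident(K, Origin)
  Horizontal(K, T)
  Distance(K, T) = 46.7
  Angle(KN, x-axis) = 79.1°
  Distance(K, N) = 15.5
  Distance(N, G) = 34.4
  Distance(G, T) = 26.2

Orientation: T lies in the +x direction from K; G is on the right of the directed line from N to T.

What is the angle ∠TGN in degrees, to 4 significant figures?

98.86°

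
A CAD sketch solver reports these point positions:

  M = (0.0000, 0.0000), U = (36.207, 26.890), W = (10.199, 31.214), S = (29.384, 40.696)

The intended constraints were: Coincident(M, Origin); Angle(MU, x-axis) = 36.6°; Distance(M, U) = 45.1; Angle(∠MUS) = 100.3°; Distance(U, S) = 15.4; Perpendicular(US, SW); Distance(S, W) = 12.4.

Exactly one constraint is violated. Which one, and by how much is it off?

Distance(S, W) = 12.4 — off by 9.00.

M = (0.00, 0.00) ✓; MU at 36.60° ✓; |MU| = 45.10 ✓; ∠MUS = 100.3° ✓; |US| = 15.40 ✓; ∠(US, SW) = 90.00° ✓; |SW| = 21.40 ✗.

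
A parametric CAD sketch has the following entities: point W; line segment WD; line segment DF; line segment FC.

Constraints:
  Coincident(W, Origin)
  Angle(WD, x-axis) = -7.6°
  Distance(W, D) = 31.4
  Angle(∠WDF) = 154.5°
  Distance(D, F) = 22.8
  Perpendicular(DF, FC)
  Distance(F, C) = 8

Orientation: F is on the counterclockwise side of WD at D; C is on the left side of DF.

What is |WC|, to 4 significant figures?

51.44

W is at the origin; WD runs at -7.6° with length 31.4, so D = 31.4·(cos -7.6°, sin -7.6°) = (31.12, -4.153). ∠WDF = 154.5°, so DF runs at -7.6° + (180° − 154.5°) = 17.90° from the x-axis; with |DF| = 22.8, F = D + 22.8·(cos 17.90°, sin 17.90°) = (52.82, 2.855). DF ⟂ FC; with |FC| = 8.0 on the left of DF, C = F + 8.0·(-0.3074, 0.9516) = (50.36, 10.47). Then |WC| = |C − W| = 51.44.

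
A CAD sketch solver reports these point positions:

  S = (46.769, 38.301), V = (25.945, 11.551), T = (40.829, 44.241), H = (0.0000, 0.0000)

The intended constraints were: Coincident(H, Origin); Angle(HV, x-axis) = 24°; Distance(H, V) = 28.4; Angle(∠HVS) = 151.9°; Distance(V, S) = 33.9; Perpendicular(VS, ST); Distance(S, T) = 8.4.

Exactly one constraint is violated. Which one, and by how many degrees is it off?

Perpendicular(VS, ST) — off by 7.10°.

H = (0.00, 0.00) ✓; HV at 24.00° ✓; |HV| = 28.40 ✓; ∠HVS = 151.9° ✓; |VS| = 33.90 ✓; ∠(VS, ST) = 82.90° ✗; |ST| = 8.400 ✓.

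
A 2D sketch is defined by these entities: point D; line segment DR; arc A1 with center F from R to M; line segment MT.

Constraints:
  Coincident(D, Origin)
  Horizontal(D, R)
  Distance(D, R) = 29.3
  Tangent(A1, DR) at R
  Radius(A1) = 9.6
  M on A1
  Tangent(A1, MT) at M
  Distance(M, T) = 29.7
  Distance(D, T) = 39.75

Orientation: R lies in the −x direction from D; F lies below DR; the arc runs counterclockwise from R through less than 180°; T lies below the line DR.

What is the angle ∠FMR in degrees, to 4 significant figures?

21.81°

Checks: ∠(FR, RD) = 90.00° ✓; |FM| = 9.600 ✓; ∠(FM, MT) = 90.00° ✓; |MT| = 29.70 ✓; |DT| = 39.75 ✓.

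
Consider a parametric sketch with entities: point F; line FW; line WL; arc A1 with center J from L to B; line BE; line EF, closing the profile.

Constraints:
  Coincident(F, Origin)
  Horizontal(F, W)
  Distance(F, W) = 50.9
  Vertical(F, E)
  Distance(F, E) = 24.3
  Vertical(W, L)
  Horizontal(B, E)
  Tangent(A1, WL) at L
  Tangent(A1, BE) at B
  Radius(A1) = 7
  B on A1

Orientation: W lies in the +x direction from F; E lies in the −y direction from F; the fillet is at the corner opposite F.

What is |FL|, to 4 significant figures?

53.76

F is at the origin; FW is horizontal with |FW| = 50.9 and W on the +x side, so W = (50.90, 0.000). FE is vertical with |FE| = 24.3 and E on the −y side, so E = (0.000, -24.30). The virtual corner opposite F is at (50.90, -24.30). The tangent condition forces JL to be normal to WL and since A1 is tangent to BE there, JB ⟂ BE, with radius 7.0, so the center J sits 7.0 in from both sides at J = (43.90, -17.30). That places the tangent points at L = (50.90, -17.30) on WL and B = (43.90, -24.30) on BE. Then |FL| = |L − F| = 53.76.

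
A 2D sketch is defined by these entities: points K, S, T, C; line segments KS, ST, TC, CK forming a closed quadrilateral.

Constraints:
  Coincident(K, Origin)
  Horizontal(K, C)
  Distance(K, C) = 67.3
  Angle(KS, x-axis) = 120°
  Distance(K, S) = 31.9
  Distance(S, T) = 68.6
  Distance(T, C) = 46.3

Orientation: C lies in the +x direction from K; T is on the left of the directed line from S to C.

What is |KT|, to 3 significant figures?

66.8

K is at the origin; K and C share the same y with |KC| = 67.3 and C in +x, so C = (67.3, 0). KS runs at 120.0° with |KS| = 31.9, so S = (-15.9, 27.6). T is determined by |ST| = 68.6 and |TC| = 46.3 together: it lies at the intersection of circle(S, 68.6) and circle(C, 46.3). With |SC| = 87.7, the foot of the radical line on SC is 58.5 from S and the perpendicular offset is √(68.6² − 58.5²) = 35.9. Taking the left-of-SC solution: T = (50.8, 43.3).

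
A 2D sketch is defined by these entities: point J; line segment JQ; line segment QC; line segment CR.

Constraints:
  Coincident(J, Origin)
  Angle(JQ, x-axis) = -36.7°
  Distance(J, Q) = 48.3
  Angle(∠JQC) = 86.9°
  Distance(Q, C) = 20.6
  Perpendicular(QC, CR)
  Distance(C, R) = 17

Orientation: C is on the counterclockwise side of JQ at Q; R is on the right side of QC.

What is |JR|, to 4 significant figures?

67.66

J is at the origin; JQ runs at -36.7° with length 48.3, so Q = 48.3·(cos -36.7°, sin -36.7°) = (38.73, -28.87). ∠JQC = 86.9°, so QC runs at -36.7° + (180° − 86.9°) = 56.40° from the x-axis; with |QC| = 20.6, C = Q + 20.6·(cos 56.40°, sin 56.40°) = (50.13, -11.71). QC ⟂ CR; with |CR| = 17.0 on the right of QC, R = C + 17.0·(0.8329, -0.5534) = (64.29, -21.11). Then |JR| = |R − J| = 67.66.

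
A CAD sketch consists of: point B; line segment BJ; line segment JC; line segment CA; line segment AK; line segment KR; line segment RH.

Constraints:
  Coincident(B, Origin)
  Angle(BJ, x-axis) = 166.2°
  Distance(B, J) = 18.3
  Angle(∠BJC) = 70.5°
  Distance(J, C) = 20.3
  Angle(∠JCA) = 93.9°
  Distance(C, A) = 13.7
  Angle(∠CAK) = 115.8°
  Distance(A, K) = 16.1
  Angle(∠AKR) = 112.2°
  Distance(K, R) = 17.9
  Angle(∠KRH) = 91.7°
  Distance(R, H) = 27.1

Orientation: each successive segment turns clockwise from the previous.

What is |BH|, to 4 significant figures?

28.63

B is at the origin; BJ runs at 166.2° with length 18.3, so J = (-17.77, 4.365). ∠BJC = 70.5° gives JC at 56.70° from the x-axis; with |JC| = 20.3, C = (-6.627, 21.33). ∠JCA = 93.9° gives CA at -29.40° from the x-axis; with |CA| = 13.7, A = (5.309, 14.61). ∠CAK = 115.8° gives AK at -93.60° from the x-axis; with |AK| = 16.1, K = (4.298, -1.462). ∠AKR = 112.2° gives KR at -161.4° from the x-axis; with |KR| = 17.9, R = (-12.67, -7.171). ∠KRH = 91.7° gives RH at 110.3° from the x-axis; with |RH| = 27.1, H = (-22.07, 18.25). Then |BH| = |H − B| = 28.63.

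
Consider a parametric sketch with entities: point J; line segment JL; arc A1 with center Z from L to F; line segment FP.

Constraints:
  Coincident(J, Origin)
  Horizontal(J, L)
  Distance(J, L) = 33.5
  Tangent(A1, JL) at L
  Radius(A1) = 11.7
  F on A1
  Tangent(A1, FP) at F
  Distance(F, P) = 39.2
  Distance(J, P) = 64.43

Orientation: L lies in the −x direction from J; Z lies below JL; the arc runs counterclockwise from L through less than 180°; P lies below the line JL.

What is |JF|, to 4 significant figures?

47.09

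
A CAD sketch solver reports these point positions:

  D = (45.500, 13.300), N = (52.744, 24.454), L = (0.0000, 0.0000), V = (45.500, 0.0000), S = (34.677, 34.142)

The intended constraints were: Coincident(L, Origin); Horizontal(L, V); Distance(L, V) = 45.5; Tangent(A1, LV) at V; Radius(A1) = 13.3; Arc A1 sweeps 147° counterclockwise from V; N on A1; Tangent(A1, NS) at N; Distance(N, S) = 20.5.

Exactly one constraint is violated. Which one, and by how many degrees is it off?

Tangent(A1, NS) at N — off by 4.80°.

L = (0.00, 0.00) ✓; L.y = 0.00, V.y = 0.00 ✓; |LV| = 45.50 ✓; ∠(DV, VL) = 90.00° ✓; |DV| = 13.30 ✓; bearing(D→N) − bearing(D→V) = 147.0° ✓; |DN| = 13.30 ✓; ∠(DN, NS) = 85.20° ✗; |NS| = 20.50 ✓.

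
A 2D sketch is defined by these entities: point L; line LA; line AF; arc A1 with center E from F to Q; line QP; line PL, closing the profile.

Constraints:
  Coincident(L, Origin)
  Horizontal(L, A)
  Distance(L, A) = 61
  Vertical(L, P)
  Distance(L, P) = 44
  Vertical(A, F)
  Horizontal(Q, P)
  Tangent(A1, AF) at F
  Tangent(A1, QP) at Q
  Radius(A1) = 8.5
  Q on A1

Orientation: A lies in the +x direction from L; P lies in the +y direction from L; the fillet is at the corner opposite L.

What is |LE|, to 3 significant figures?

63.4

LP is vertical with |LP| = 44.0 and P on the +y side, so P = (0.00, 44.0). The virtual corner opposite L is at (61.0, 44.0). A1 meets AF tangentially, so EF is at right angles to AF and tangency of A1 to QP means the radius EQ is perpendicular to QP, with radius 8.5, so the center E sits 8.5 in from both sides at E = (52.5, 35.5). Then |LE| = |E − L| = 63.4.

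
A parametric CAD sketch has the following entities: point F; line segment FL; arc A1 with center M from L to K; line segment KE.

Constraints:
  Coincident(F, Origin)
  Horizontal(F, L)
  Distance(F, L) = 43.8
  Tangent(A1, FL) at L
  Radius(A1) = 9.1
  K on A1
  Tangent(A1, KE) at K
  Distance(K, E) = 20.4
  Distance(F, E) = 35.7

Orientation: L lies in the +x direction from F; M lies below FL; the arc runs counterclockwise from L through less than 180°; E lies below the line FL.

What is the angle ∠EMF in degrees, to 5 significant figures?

52.171°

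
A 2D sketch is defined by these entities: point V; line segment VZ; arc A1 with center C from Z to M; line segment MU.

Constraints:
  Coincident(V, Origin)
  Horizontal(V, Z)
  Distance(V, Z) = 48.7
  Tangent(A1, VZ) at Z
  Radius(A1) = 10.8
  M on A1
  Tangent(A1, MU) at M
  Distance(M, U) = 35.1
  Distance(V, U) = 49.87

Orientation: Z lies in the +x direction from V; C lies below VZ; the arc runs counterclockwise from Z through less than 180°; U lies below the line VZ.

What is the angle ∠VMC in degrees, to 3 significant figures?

174°

Checks: |CM| = 10.80 ✓; ∠(CM, MU) = 90.00° ✓; |MU| = 35.10 ✓; |VU| = 49.87 ✓.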